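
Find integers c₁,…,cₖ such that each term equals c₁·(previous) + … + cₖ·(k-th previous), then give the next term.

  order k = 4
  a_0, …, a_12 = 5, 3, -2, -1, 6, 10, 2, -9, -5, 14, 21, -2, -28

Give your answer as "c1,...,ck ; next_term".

  a_4 = 1·-1 + -1·-2 + 0·3 + 1·5 = 6
  a_5 = 1·6 + -1·-1 + 0·-2 + 1·3 = 10
  a_6 = 1·10 + -1·6 + 0·-1 + 1·-2 = 2
  a_7 = 1·2 + -1·10 + 0·6 + 1·-1 = -9
  a_8 = 1·-9 + -1·2 + 0·10 + 1·6 = -5
  a_9 = 1·-5 + -1·-9 + 0·2 + 1·10 = 14
  a_10 = 1·14 + -1·-5 + 0·-9 + 1·2 = 21
  a_11 = 1·21 + -1·14 + 0·-5 + 1·-9 = -2
  a_12 = 1·-2 + -1·21 + 0·14 + 1·-5 = -28
  a_13 = 1·-28 + -1·-2 + 0·21 + 1·14 = -12

1,-1,0,1 ; -12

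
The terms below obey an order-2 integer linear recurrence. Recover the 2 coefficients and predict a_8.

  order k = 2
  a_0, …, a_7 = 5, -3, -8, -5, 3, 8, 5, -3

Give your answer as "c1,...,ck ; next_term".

1,-1 ; -8

  a_2 = 1·-3 + -1·5 = -8
  a_3 = 1·-8 + -1·-3 = -5
  a_4 = 1·-5 + -1·-8 = 3
  a_5 = 1·3 + -1·-5 = 8
  a_6 = 1·8 + -1·3 = 5
  a_7 = 1·5 + -1·8 = -3
  a_8 = 1·-3 + -1·5 = -8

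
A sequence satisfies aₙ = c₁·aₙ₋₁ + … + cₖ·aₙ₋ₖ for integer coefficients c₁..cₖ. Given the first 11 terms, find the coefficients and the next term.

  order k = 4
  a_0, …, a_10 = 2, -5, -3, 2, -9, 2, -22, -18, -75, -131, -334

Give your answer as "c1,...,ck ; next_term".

1,3,0,-1 ; -709

  a_4 = 1·2 + 3·-3 + 0·-5 + -1·2 = -9
  a_5 = 1·-9 + 3·2 + 0·-3 + -1·-5 = 2
  a_6 = 1·2 + 3·-9 + 0·2 + -1·-3 = -22
  a_7 = 1·-22 + 3·2 + 0·-9 + -1·2 = -18
  a_8 = 1·-18 + 3·-22 + 0·2 + -1·-9 = -75
  a_9 = 1·-75 + 3·-18 + 0·-22 + -1·2 = -131
  a_10 = 1·-131 + 3·-75 + 0·-18 + -1·-22 = -334
  a_11 = 1·-334 + 3·-131 + 0·-75 + -1·-18 = -709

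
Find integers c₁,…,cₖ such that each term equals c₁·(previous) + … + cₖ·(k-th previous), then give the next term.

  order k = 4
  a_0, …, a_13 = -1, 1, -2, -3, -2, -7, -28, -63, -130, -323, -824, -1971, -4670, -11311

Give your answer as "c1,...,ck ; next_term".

2,-1,4,2 ; -27484

  a_4 = 2·-3 + -1·-2 + 4·1 + 2·-1 = -2
  a_5 = 2·-2 + -1·-3 + 4·-2 + 2·1 = -7
  a_6 = 2·-7 + -1·-2 + 4·-3 + 2·-2 = -28
  a_7 = 2·-28 + -1·-7 + 4·-2 + 2·-3 = -63
  a_8 = 2·-63 + -1·-28 + 4·-7 + 2·-2 = -130
  a_9 = 2·-130 + -1·-63 + 4·-28 + 2·-7 = -323
  a_10 = 2·-323 + -1·-130 + 4·-63 + 2·-28 = -824
  a_11 = 2·-824 + -1·-323 + 4·-130 + 2·-63 = -1971
  a_12 = 2·-1971 + -1·-824 + 4·-323 + 2·-130 = -4670
  a_13 = 2·-4670 + -1·-1971 + 4·-824 + 2·-323 = -11311
  a_14 = 2·-11311 + -1·-4670 + 4·-1971 + 2·-824 = -27484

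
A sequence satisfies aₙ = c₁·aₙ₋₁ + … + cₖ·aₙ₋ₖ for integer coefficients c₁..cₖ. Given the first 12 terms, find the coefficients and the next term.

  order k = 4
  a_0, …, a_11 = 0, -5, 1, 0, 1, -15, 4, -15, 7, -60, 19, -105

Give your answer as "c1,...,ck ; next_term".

  a_4 = 0·0 + 1·1 + 0·-5 + 3·0 = 1
  a_5 = 0·1 + 1·0 + 0·1 + 3·-5 = -15
  a_6 = 0·-15 + 1·1 + 0·0 + 3·1 = 4
  a_7 = 0·4 + 1·-15 + 0·1 + 3·0 = -15
  a_8 = 0·-15 + 1·4 + 0·-15 + 3·1 = 7
  a_9 = 0·7 + 1·-15 + 0·4 + 3·-15 = -60
  a_10 = 0·-60 + 1·7 + 0·-15 + 3·4 = 19
  a_11 = 0·19 + 1·-60 + 0·7 + 3·-15 = -105
  a_12 = 0·-105 + 1·19 + 0·-60 + 3·7 = 40

0,1,0,3 ; 40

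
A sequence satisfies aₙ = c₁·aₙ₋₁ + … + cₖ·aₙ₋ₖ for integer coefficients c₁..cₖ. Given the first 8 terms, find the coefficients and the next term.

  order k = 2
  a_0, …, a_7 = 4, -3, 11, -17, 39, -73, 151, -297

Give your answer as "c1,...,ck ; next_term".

-1,2 ; 599

  a_2 = -1·-3 + 2·4 = 11
  a_3 = -1·11 + 2·-3 = -17
  a_4 = -1·-17 + 2·11 = 39
  a_5 = -1·39 + 2·-17 = -73
  a_6 = -1·-73 + 2·39 = 151
  a_7 = -1·151 + 2·-73 = -297
  a_8 = -1·-297 + 2·151 = 599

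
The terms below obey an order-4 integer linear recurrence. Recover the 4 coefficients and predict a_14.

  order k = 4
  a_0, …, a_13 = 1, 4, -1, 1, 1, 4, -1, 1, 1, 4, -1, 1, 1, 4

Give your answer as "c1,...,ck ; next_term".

  a_4 = 0·1 + 0·-1 + 0·4 + 1·1 = 1
  a_5 = 0·1 + 0·1 + 0·-1 + 1·4 = 4
  a_6 = 0·4 + 0·1 + 0·1 + 1·-1 = -1
  a_7 = 0·-1 + 0·4 + 0·1 + 1·1 = 1
  a_8 = 0·1 + 0·-1 + 0·4 + 1·1 = 1
  a_9 = 0·1 + 0·1 + 0·-1 + 1·4 = 4
  a_10 = 0·4 + 0·1 + 0·1 + 1·-1 = -1
  a_11 = 0·-1 + 0·4 + 0·1 + 1·1 = 1
  a_12 = 0·1 + 0·-1 + 0·4 + 1·1 = 1
  a_13 = 0·1 + 0·1 + 0·-1 + 1·4 = 4
  a_14 = 0·4 + 0·1 + 0·1 + 1·-1 = -1

0,0,0,1 ; -1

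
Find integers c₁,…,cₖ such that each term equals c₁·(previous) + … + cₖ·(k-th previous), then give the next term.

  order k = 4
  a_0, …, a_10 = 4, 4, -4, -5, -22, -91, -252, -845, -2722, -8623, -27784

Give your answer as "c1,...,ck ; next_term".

2,3,4,-4 ; -88945

  a_4 = 2·-5 + 3·-4 + 4·4 + -4·4 = -22
  a_5 = 2·-22 + 3·-5 + 4·-4 + -4·4 = -91
  a_6 = 2·-91 + 3·-22 + 4·-5 + -4·-4 = -252
  a_7 = 2·-252 + 3·-91 + 4·-22 + -4·-5 = -845
  a_8 = 2·-845 + 3·-252 + 4·-91 + -4·-22 = -2722
  a_9 = 2·-2722 + 3·-845 + 4·-252 + -4·-91 = -8623
  a_10 = 2·-8623 + 3·-2722 + 4·-845 + -4·-252 = -27784
  a_11 = 2·-27784 + 3·-8623 + 4·-2722 + -4·-845 = -88945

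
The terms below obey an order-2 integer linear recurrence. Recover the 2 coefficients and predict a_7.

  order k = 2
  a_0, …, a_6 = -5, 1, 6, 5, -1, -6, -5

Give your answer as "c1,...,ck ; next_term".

  a_2 = 1·1 + -1·-5 = 6
  a_3 = 1·6 + -1·1 = 5
  a_4 = 1·5 + -1·6 = -1
  a_5 = 1·-1 + -1·5 = -6
  a_6 = 1·-6 + -1·-1 = -5
  a_7 = 1·-5 + -1·-6 = 1

1,-1 ; 1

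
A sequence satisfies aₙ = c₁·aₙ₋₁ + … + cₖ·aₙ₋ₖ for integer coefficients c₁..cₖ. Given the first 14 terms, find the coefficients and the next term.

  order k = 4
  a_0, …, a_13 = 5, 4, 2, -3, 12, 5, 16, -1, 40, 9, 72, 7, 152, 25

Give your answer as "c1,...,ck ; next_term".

  a_4 = 0·-3 + 1·2 + 0·4 + 2·5 = 12
  a_5 = 0·12 + 1·-3 + 0·2 + 2·4 = 5
  a_6 = 0·5 + 1·12 + 0·-3 + 2·2 = 16
  a_7 = 0·16 + 1·5 + 0·12 + 2·-3 = -1
  a_8 = 0·-1 + 1·16 + 0·5 + 2·12 = 40
  a_9 = 0·40 + 1·-1 + 0·16 + 2·5 = 9
  a_10 = 0·9 + 1·40 + 0·-1 + 2·16 = 72
  a_11 = 0·72 + 1·9 + 0·40 + 2·-1 = 7
  a_12 = 0·7 + 1·72 + 0·9 + 2·40 = 152
  a_13 = 0·152 + 1·7 + 0·72 + 2·9 = 25
  a_14 = 0·25 + 1·152 + 0·7 + 2·72 = 296

0,1,0,2 ; 296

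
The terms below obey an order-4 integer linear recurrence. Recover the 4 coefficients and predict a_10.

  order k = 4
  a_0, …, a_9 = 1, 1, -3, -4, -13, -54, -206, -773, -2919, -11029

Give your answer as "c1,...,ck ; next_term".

  a_4 = 3·-4 + 2·-3 + 3·1 + 2·1 = -13
  a_5 = 3·-13 + 2·-4 + 3·-3 + 2·1 = -54
  a_6 = 3·-54 + 2·-13 + 3·-4 + 2·-3 = -206
  a_7 = 3·-206 + 2·-54 + 3·-13 + 2·-4 = -773
  a_8 = 3·-773 + 2·-206 + 3·-54 + 2·-13 = -2919
  a_9 = 3·-2919 + 2·-773 + 3·-206 + 2·-54 = -11029
  a_10 = 3·-11029 + 2·-2919 + 3·-773 + 2·-206 = -41656

3,2,3,2 ; -41656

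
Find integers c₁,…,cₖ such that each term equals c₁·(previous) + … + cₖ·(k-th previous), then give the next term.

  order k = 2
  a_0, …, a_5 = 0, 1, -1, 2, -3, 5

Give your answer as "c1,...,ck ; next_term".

-1,1 ; -8

  a_2 = -1·1 + 1·0 = -1
  a_3 = -1·-1 + 1·1 = 2
  a_4 = -1·2 + 1·-1 = -3
  a_5 = -1·-3 + 1·2 = 5
  a_6 = -1·5 + 1·-3 = -8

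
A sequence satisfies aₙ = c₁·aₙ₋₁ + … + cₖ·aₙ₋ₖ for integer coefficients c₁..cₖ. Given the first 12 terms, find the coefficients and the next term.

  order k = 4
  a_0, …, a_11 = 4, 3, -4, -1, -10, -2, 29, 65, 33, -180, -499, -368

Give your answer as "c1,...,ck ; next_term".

1,-2,-3,-2 ; 1104

  a_4 = 1·-1 + -2·-4 + -3·3 + -2·4 = -10
  a_5 = 1·-10 + -2·-1 + -3·-4 + -2·3 = -2
  a_6 = 1·-2 + -2·-10 + -3·-1 + -2·-4 = 29
  a_7 = 1·29 + -2·-2 + -3·-10 + -2·-1 = 65
  a_8 = 1·65 + -2·29 + -3·-2 + -2·-10 = 33
  a_9 = 1·33 + -2·65 + -3·29 + -2·-2 = -180
  a_10 = 1·-180 + -2·33 + -3·65 + -2·29 = -499
  a_11 = 1·-499 + -2·-180 + -3·33 + -2·65 = -368
  a_12 = 1·-368 + -2·-499 + -3·-180 + -2·33 = 1104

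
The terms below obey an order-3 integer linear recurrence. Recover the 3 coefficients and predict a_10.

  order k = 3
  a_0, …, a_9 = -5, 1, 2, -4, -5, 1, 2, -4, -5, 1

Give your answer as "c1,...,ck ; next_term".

  a_3 = 1·2 + -1·1 + 1·-5 = -4
  a_4 = 1·-4 + -1·2 + 1·1 = -5
  a_5 = 1·-5 + -1·-4 + 1·2 = 1
  a_6 = 1·1 + -1·-5 + 1·-4 = 2
  a_7 = 1·2 + -1·1 + 1·-5 = -4
  a_8 = 1·-4 + -1·2 + 1·1 = -5
  a_9 = 1·-5 + -1·-4 + 1·2 = 1
  a_10 = 1·1 + -1·-5 + 1·-4 = 2

1,-1,1 ; 2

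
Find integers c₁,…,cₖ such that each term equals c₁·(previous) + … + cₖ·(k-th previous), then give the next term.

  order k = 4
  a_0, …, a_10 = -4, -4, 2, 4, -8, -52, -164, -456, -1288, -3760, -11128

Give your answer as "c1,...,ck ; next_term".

  a_4 = 4·4 + -4·2 + 2·-4 + 2·-4 = -8
  a_5 = 4·-8 + -4·4 + 2·2 + 2·-4 = -52
  a_6 = 4·-52 + -4·-8 + 2·4 + 2·2 = -164
  a_7 = 4·-164 + -4·-52 + 2·-8 + 2·4 = -456
  a_8 = 4·-456 + -4·-164 + 2·-52 + 2·-8 = -1288
  a_9 = 4·-1288 + -4·-456 + 2·-164 + 2·-52 = -3760
  a_10 = 4·-3760 + -4·-1288 + 2·-456 + 2·-164 = -11128
  a_11 = 4·-11128 + -4·-3760 + 2·-1288 + 2·-456 = -32960

4,-4,2,2 ; -32960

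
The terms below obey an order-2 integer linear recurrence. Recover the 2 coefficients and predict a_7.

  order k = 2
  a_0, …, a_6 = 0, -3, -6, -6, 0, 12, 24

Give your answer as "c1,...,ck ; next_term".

  a_2 = 2·-3 + -2·0 = -6
  a_3 = 2·-6 + -2·-3 = -6
  a_4 = 2·-6 + -2·-6 = 0
  a_5 = 2·0 + -2·-6 = 12
  a_6 = 2·12 + -2·0 = 24
  a_7 = 2·24 + -2·12 = 24

2,-2 ; 24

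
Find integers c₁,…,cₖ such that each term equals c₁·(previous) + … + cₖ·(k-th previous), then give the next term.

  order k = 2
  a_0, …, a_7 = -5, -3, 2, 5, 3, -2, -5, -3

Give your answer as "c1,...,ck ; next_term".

  a_2 = 1·-3 + -1·-5 = 2
  a_3 = 1·2 + -1·-3 = 5
  a_4 = 1·5 + -1·2 = 3
  a_5 = 1·3 + -1·5 = -2
  a_6 = 1·-2 + -1·3 = -5
  a_7 = 1·-5 + -1·-2 = -3
  a_8 = 1·-3 + -1·-5 = 2

1,-1 ; 2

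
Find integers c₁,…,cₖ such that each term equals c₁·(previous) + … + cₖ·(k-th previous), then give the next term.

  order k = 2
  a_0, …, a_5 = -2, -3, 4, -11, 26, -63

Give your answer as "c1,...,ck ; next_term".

  a_2 = -2·-3 + 1·-2 = 4
  a_3 = -2·4 + 1·-3 = -11
  a_4 = -2·-11 + 1·4 = 26
  a_5 = -2·26 + 1·-11 = -63
  a_6 = -2·-63 + 1·26 = 152

-2,1 ; 152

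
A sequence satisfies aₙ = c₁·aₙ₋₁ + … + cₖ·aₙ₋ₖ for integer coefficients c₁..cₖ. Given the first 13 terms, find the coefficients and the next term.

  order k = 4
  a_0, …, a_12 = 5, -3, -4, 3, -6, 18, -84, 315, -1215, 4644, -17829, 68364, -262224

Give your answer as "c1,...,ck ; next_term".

-3,3,0,3 ; 1005696

  a_4 = -3·3 + 3·-4 + 0·-3 + 3·5 = -6
  a_5 = -3·-6 + 3·3 + 0·-4 + 3·-3 = 18
  a_6 = -3·18 + 3·-6 + 0·3 + 3·-4 = -84
  a_7 = -3·-84 + 3·18 + 0·-6 + 3·3 = 315
  a_8 = -3·315 + 3·-84 + 0·18 + 3·-6 = -1215
  a_9 = -3·-1215 + 3·315 + 0·-84 + 3·18 = 4644
  a_10 = -3·4644 + 3·-1215 + 0·315 + 3·-84 = -17829
  a_11 = -3·-17829 + 3·4644 + 0·-1215 + 3·315 = 68364
  a_12 = -3·68364 + 3·-17829 + 0·4644 + 3·-1215 = -262224
  a_13 = -3·-262224 + 3·68364 + 0·-17829 + 3·4644 = 1005696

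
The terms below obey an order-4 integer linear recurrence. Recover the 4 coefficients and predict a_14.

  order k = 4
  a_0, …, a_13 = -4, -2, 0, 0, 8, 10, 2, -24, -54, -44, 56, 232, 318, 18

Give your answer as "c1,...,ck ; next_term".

  a_4 = 1·0 + -1·0 + -2·-2 + -1·-4 = 8
  a_5 = 1·8 + -1·0 + -2·0 + -1·-2 = 10
  a_6 = 1·10 + -1·8 + -2·0 + -1·0 = 2
  a_7 = 1·2 + -1·10 + -2·8 + -1·0 = -24
  a_8 = 1·-24 + -1·2 + -2·10 + -1·8 = -54
  a_9 = 1·-54 + -1·-24 + -2·2 + -1·10 = -44
  a_10 = 1·-44 + -1·-54 + -2·-24 + -1·2 = 56
  a_11 = 1·56 + -1·-44 + -2·-54 + -1·-24 = 232
  a_12 = 1·232 + -1·56 + -2·-44 + -1·-54 = 318
  a_13 = 1·318 + -1·232 + -2·56 + -1·-44 = 18
  a_14 = 1·18 + -1·318 + -2·232 + -1·56 = -820

1,-1,-2,-1 ; -820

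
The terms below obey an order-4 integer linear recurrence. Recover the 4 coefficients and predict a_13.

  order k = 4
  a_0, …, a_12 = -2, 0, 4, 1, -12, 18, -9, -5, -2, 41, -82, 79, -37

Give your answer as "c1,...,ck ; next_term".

-2,-2,-1,1 ; 39

  a_4 = -2·1 + -2·4 + -1·0 + 1·-2 = -12
  a_5 = -2·-12 + -2·1 + -1·4 + 1·0 = 18
  a_6 = -2·18 + -2·-12 + -1·1 + 1·4 = -9
  a_7 = -2·-9 + -2·18 + -1·-12 + 1·1 = -5
  a_8 = -2·-5 + -2·-9 + -1·18 + 1·-12 = -2
  a_9 = -2·-2 + -2·-5 + -1·-9 + 1·18 = 41
  a_10 = -2·41 + -2·-2 + -1·-5 + 1·-9 = -82
  a_11 = -2·-82 + -2·41 + -1·-2 + 1·-5 = 79
  a_12 = -2·79 + -2·-82 + -1·41 + 1·-2 = -37
  a_13 = -2·-37 + -2·79 + -1·-82 + 1·41 = 39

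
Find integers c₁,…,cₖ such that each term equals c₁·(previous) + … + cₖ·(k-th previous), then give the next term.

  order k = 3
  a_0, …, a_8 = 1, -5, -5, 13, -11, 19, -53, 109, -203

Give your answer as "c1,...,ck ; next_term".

  a_3 = -2·-5 + -1·-5 + -2·1 = 13
  a_4 = -2·13 + -1·-5 + -2·-5 = -11
  a_5 = -2·-11 + -1·13 + -2·-5 = 19
  a_6 = -2·19 + -1·-11 + -2·13 = -53
  a_7 = -2·-53 + -1·19 + -2·-11 = 109
  a_8 = -2·109 + -1·-53 + -2·19 = -203
  a_9 = -2·-203 + -1·109 + -2·-53 = 403

-2,-1,-2 ; 403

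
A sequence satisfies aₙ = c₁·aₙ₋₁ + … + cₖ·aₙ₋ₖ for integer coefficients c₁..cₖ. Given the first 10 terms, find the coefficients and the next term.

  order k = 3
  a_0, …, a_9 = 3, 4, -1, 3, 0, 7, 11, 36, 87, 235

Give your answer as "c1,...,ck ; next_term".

2,2,-1 ; 608

  a_3 = 2·-1 + 2·4 + -1·3 = 3
  a_4 = 2·3 + 2·-1 + -1·4 = 0
  a_5 = 2·0 + 2·3 + -1·-1 = 7
  a_6 = 2·7 + 2·0 + -1·3 = 11
  a_7 = 2·11 + 2·7 + -1·0 = 36
  a_8 = 2·36 + 2·11 + -1·7 = 87
  a_9 = 2·87 + 2·36 + -1·11 = 235
  a_10 = 2·235 + 2·87 + -1·36 = 608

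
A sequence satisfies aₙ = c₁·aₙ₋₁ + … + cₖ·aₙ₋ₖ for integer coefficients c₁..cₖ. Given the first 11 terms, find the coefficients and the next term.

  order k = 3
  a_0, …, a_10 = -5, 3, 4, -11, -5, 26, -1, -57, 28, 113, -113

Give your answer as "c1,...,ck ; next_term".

  a_3 = 0·4 + -2·3 + 1·-5 = -11
  a_4 = 0·-11 + -2·4 + 1·3 = -5
  a_5 = 0·-5 + -2·-11 + 1·4 = 26
  a_6 = 0·26 + -2·-5 + 1·-11 = -1
  a_7 = 0·-1 + -2·26 + 1·-5 = -57
  a_8 = 0·-57 + -2·-1 + 1·26 = 28
  a_9 = 0·28 + -2·-57 + 1·-1 = 113
  a_10 = 0·113 + -2·28 + 1·-57 = -113
  a_11 = 0·-113 + -2·113 + 1·28 = -198

0,-2,1 ; -198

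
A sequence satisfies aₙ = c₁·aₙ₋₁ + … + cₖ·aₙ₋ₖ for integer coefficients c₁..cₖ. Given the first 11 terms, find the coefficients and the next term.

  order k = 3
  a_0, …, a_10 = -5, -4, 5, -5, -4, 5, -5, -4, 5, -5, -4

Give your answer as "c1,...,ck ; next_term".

  a_3 = 0·5 + 0·-4 + 1·-5 = -5
  a_4 = 0·-5 + 0·5 + 1·-4 = -4
  a_5 = 0·-4 + 0·-5 + 1·5 = 5
  a_6 = 0·5 + 0·-4 + 1·-5 = -5
  a_7 = 0·-5 + 0·5 + 1·-4 = -4
  a_8 = 0·-4 + 0·-5 + 1·5 = 5
  a_9 = 0·5 + 0·-4 + 1·-5 = -5
  a_10 = 0·-5 + 0·5 + 1·-4 = -4
  a_11 = 0·-4 + 0·-5 + 1·5 = 5

0,0,1 ; 5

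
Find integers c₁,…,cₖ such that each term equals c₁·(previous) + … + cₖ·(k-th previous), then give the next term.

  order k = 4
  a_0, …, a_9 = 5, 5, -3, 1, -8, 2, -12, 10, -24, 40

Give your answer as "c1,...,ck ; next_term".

-2,2,2,-2 ; -84

  a_4 = -2·1 + 2·-3 + 2·5 + -2·5 = -8
  a_5 = -2·-8 + 2·1 + 2·-3 + -2·5 = 2
  a_6 = -2·2 + 2·-8 + 2·1 + -2·-3 = -12
  a_7 = -2·-12 + 2·2 + 2·-8 + -2·1 = 10
  a_8 = -2·10 + 2·-12 + 2·2 + -2·-8 = -24
  a_9 = -2·-24 + 2·10 + 2·-12 + -2·2 = 40
  a_10 = -2·40 + 2·-24 + 2·10 + -2·-12 = -84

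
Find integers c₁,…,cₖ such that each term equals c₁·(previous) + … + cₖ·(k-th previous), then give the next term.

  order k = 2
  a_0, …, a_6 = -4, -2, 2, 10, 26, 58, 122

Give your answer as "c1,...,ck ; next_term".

3,-2 ; 250

  a_2 = 3·-2 + -2·-4 = 2
  a_3 = 3·2 + -2·-2 = 10
  a_4 = 3·10 + -2·2 = 26
  a_5 = 3·26 + -2·10 = 58
  a_6 = 3·58 + -2·26 = 122
  a_7 = 3·122 + -2·58 = 250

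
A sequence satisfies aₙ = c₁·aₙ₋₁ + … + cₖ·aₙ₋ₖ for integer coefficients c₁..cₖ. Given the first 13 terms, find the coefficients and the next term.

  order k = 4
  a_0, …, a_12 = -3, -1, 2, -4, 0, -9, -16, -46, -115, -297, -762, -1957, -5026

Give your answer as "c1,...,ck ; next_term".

2,2,-1,-1 ; -12907

  a_4 = 2·-4 + 2·2 + -1·-1 + -1·-3 = 0
  a_5 = 2·0 + 2·-4 + -1·2 + -1·-1 = -9
  a_6 = 2·-9 + 2·0 + -1·-4 + -1·2 = -16
  a_7 = 2·-16 + 2·-9 + -1·0 + -1·-4 = -46
  a_8 = 2·-46 + 2·-16 + -1·-9 + -1·0 = -115
  a_9 = 2·-115 + 2·-46 + -1·-16 + -1·-9 = -297
  a_10 = 2·-297 + 2·-115 + -1·-46 + -1·-16 = -762
  a_11 = 2·-762 + 2·-297 + -1·-115 + -1·-46 = -1957
  a_12 = 2·-1957 + 2·-762 + -1·-297 + -1·-115 = -5026
  a_13 = 2·-5026 + 2·-1957 + -1·-762 + -1·-297 = -12907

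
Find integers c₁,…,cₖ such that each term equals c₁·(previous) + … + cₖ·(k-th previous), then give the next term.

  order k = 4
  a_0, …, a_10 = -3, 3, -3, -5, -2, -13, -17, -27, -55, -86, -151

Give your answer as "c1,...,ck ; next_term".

  a_4 = 1·-5 + 1·-3 + 1·3 + -1·-3 = -2
  a_5 = 1·-2 + 1·-5 + 1·-3 + -1·3 = -13
  a_6 = 1·-13 + 1·-2 + 1·-5 + -1·-3 = -17
  a_7 = 1·-17 + 1·-13 + 1·-2 + -1·-5 = -27
  a_8 = 1·-27 + 1·-17 + 1·-13 + -1·-2 = -55
  a_9 = 1·-55 + 1·-27 + 1·-17 + -1·-13 = -86
  a_10 = 1·-86 + 1·-55 + 1·-27 + -1·-17 = -151
  a_11 = 1·-151 + 1·-86 + 1·-55 + -1·-27 = -265

1,1,1,-1 ; -265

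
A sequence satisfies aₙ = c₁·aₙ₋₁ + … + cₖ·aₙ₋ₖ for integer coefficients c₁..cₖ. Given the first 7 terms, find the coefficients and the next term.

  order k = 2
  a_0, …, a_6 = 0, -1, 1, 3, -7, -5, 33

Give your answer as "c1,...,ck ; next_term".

-1,-4 ; -13

  a_2 = -1·-1 + -4·0 = 1
  a_3 = -1·1 + -4·-1 = 3
  a_4 = -1·3 + -4·1 = -7
  a_5 = -1·-7 + -4·3 = -5
  a_6 = -1·-5 + -4·-7 = 33
  a_7 = -1·33 + -4·-5 = -13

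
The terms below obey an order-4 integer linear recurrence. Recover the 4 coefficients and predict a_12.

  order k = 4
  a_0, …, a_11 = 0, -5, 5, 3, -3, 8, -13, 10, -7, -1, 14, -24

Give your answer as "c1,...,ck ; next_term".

  a_4 = -1·3 + 0·5 + 0·-5 + -1·0 = -3
  a_5 = -1·-3 + 0·3 + 0·5 + -1·-5 = 8
  a_6 = -1·8 + 0·-3 + 0·3 + -1·5 = -13
  a_7 = -1·-13 + 0·8 + 0·-3 + -1·3 = 10
  a_8 = -1·10 + 0·-13 + 0·8 + -1·-3 = -7
  a_9 = -1·-7 + 0·10 + 0·-13 + -1·8 = -1
  a_10 = -1·-1 + 0·-7 + 0·10 + -1·-13 = 14
  a_11 = -1·14 + 0·-1 + 0·-7 + -1·10 = -24
  a_12 = -1·-24 + 0·14 + 0·-1 + -1·-7 = 31

-1,0,0,-1 ; 31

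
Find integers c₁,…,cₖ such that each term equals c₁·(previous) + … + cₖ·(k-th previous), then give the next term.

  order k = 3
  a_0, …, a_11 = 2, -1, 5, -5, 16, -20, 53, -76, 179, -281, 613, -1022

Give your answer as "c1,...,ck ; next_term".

0,3,-1 ; 2120

  a_3 = 0·5 + 3·-1 + -1·2 = -5
  a_4 = 0·-5 + 3·5 + -1·-1 = 16
  a_5 = 0·16 + 3·-5 + -1·5 = -20
  a_6 = 0·-20 + 3·16 + -1·-5 = 53
  a_7 = 0·53 + 3·-20 + -1·16 = -76
  a_8 = 0·-76 + 3·53 + -1·-20 = 179
  a_9 = 0·179 + 3·-76 + -1·53 = -281
  a_10 = 0·-281 + 3·179 + -1·-76 = 613
  a_11 = 0·613 + 3·-281 + -1·179 = -1022
  a_12 = 0·-1022 + 3·613 + -1·-281 = 2120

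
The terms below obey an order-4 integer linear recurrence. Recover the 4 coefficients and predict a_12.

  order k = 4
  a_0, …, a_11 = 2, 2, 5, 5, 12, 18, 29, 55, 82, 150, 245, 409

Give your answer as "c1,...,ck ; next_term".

0,2,2,-1 ; 708

  a_4 = 0·5 + 2·5 + 2·2 + -1·2 = 12
  a_5 = 0·12 + 2·5 + 2·5 + -1·2 = 18
  a_6 = 0·18 + 2·12 + 2·5 + -1·5 = 29
  a_7 = 0·29 + 2·18 + 2·12 + -1·5 = 55
  a_8 = 0·55 + 2·29 + 2·18 + -1·12 = 82
  a_9 = 0·82 + 2·55 + 2·29 + -1·18 = 150
  a_10 = 0·150 + 2·82 + 2·55 + -1·29 = 245
  a_11 = 0·245 + 2·150 + 2·82 + -1·55 = 409
  a_12 = 0·409 + 2·245 + 2·150 + -1·82 = 708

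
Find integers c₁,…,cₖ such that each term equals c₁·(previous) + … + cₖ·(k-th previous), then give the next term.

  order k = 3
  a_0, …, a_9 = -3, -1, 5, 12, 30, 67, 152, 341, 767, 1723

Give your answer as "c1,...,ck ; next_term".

2,1,-1 ; 3872

  a_3 = 2·5 + 1·-1 + -1·-3 = 12
  a_4 = 2·12 + 1·5 + -1·-1 = 30
  a_5 = 2·30 + 1·12 + -1·5 = 67
  a_6 = 2·67 + 1·30 + -1·12 = 152
  a_7 = 2·152 + 1·67 + -1·30 = 341
  a_8 = 2·341 + 1·152 + -1·67 = 767
  a_9 = 2·767 + 1·341 + -1·152 = 1723
  a_10 = 2·1723 + 1·767 + -1·341 = 3872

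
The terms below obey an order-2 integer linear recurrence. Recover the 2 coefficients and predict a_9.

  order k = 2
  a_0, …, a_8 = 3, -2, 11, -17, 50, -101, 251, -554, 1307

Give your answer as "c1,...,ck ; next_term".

  a_2 = -1·-2 + 3·3 = 11
  a_3 = -1·11 + 3·-2 = -17
  a_4 = -1·-17 + 3·11 = 50
  a_5 = -1·50 + 3·-17 = -101
  a_6 = -1·-101 + 3·50 = 251
  a_7 = -1·251 + 3·-101 = -554
  a_8 = -1·-554 + 3·251 = 1307
  a_9 = -1·1307 + 3·-554 = -2969

-1,3 ; -2969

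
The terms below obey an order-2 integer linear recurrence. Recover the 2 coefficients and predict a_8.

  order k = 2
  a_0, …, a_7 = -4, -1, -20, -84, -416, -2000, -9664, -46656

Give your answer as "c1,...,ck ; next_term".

  a_2 = 4·-1 + 4·-4 = -20
  a_3 = 4·-20 + 4·-1 = -84
  a_4 = 4·-84 + 4·-20 = -416
  a_5 = 4·-416 + 4·-84 = -2000
  a_6 = 4·-2000 + 4·-416 = -9664
  a_7 = 4·-9664 + 4·-2000 = -46656
  a_8 = 4·-46656 + 4·-9664 = -225280

4,4 ; -225280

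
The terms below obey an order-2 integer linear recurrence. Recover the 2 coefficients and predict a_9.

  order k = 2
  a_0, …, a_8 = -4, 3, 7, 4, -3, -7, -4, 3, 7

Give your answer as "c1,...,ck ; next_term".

  a_2 = 1·3 + -1·-4 = 7
  a_3 = 1·7 + -1·3 = 4
  a_4 = 1·4 + -1·7 = -3
  a_5 = 1·-3 + -1·4 = -7
  a_6 = 1·-7 + -1·-3 = -4
  a_7 = 1·-4 + -1·-7 = 3
  a_8 = 1·3 + -1·-4 = 7
  a_9 = 1·7 + -1·3 = 4

1,-1 ; 4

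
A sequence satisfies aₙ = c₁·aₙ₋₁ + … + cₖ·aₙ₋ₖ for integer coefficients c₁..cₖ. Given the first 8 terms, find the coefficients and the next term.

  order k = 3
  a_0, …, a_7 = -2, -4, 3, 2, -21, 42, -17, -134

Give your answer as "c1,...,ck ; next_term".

  a_3 = -2·3 + -3·-4 + 2·-2 = 2
  a_4 = -2·2 + -3·3 + 2·-4 = -21
  a_5 = -2·-21 + -3·2 + 2·3 = 42
  a_6 = -2·42 + -3·-21 + 2·2 = -17
  a_7 = -2·-17 + -3·42 + 2·-21 = -134
  a_8 = -2·-134 + -3·-17 + 2·42 = 403

-2,-3,2 ; 403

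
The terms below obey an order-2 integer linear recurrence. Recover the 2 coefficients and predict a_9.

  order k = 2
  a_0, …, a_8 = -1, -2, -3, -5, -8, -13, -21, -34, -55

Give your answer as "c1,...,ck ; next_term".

  a_2 = 1·-2 + 1·-1 = -3
  a_3 = 1·-3 + 1·-2 = -5
  a_4 = 1·-5 + 1·-3 = -8
  a_5 = 1·-8 + 1·-5 = -13
  a_6 = 1·-13 + 1·-8 = -21
  a_7 = 1·-21 + 1·-13 = -34
  a_8 = 1·-34 + 1·-21 = -55
  a_9 = 1·-55 + 1·-34 = -89

1,1 ; -89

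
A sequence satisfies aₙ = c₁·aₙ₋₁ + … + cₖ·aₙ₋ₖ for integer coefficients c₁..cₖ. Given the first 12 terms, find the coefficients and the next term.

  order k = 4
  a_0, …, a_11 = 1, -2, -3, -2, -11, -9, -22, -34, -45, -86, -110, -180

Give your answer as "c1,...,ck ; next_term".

  a_4 = 1·-2 + 2·-3 + 0·-2 + -3·1 = -11
  a_5 = 1·-11 + 2·-2 + 0·-3 + -3·-2 = -9
  a_6 = 1·-9 + 2·-11 + 0·-2 + -3·-3 = -22
  a_7 = 1·-22 + 2·-9 + 0·-11 + -3·-2 = -34
  a_8 = 1·-34 + 2·-22 + 0·-9 + -3·-11 = -45
  a_9 = 1·-45 + 2·-34 + 0·-22 + -3·-9 = -86
  a_10 = 1·-86 + 2·-45 + 0·-34 + -3·-22 = -110
  a_11 = 1·-110 + 2·-86 + 0·-45 + -3·-34 = -180
  a_12 = 1·-180 + 2·-110 + 0·-86 + -3·-45 = -265

1,2,0,-3 ; -265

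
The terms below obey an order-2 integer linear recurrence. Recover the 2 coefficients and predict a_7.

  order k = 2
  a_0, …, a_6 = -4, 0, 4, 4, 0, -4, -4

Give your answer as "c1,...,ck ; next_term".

1,-1 ; 0

  a_2 = 1·0 + -1·-4 = 4
  a_3 = 1·4 + -1·0 = 4
  a_4 = 1·4 + -1·4 = 0
  a_5 = 1·0 + -1·4 = -4
  a_6 = 1·-4 + -1·0 = -4
  a_7 = 1·-4 + -1·-4 = 0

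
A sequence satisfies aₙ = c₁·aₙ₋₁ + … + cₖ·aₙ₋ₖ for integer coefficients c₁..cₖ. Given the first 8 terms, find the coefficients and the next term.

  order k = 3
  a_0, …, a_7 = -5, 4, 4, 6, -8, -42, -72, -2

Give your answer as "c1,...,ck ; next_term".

  a_3 = 2·4 + -3·4 + -2·-5 = 6
  a_4 = 2·6 + -3·4 + -2·4 = -8
  a_5 = 2·-8 + -3·6 + -2·4 = -42
  a_6 = 2·-42 + -3·-8 + -2·6 = -72
  a_7 = 2·-72 + -3·-42 + -2·-8 = -2
  a_8 = 2·-2 + -3·-72 + -2·-42 = 296

2,-3,-2 ; 296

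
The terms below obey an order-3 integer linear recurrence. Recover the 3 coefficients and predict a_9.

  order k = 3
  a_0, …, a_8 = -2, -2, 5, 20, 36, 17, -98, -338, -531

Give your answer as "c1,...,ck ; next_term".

  a_3 = 2·5 + -2·-2 + -3·-2 = 20
  a_4 = 2·20 + -2·5 + -3·-2 = 36
  a_5 = 2·36 + -2·20 + -3·5 = 17
  a_6 = 2·17 + -2·36 + -3·20 = -98
  a_7 = 2·-98 + -2·17 + -3·36 = -338
  a_8 = 2·-338 + -2·-98 + -3·17 = -531
  a_9 = 2·-531 + -2·-338 + -3·-98 = -92

2,-2,-3 ; -92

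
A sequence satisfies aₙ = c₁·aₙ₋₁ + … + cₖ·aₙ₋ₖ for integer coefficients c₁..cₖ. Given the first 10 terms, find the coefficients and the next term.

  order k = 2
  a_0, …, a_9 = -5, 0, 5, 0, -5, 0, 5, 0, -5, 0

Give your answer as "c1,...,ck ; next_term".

  a_2 = 0·0 + -1·-5 = 5
  a_3 = 0·5 + -1·0 = 0
  a_4 = 0·0 + -1·5 = -5
  a_5 = 0·-5 + -1·0 = 0
  a_6 = 0·0 + -1·-5 = 5
  a_7 = 0·5 + -1·0 = 0
  a_8 = 0·0 + -1·5 = -5
  a_9 = 0·-5 + -1·0 = 0
  a_10 = 0·0 + -1·-5 = 5

0,-1 ; 5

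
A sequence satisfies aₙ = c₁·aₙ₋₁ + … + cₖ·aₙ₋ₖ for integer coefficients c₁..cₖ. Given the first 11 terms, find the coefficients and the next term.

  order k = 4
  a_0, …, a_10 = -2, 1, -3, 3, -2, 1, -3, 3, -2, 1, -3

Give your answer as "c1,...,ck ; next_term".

0,0,0,1 ; 3

  a_4 = 0·3 + 0·-3 + 0·1 + 1·-2 = -2
  a_5 = 0·-2 + 0·3 + 0·-3 + 1·1 = 1
  a_6 = 0·1 + 0·-2 + 0·3 + 1·-3 = -3
  a_7 = 0·-3 + 0·1 + 0·-2 + 1·3 = 3
  a_8 = 0·3 + 0·-3 + 0·1 + 1·-2 = -2
  a_9 = 0·-2 + 0·3 + 0·-3 + 1·1 = 1
  a_10 = 0·1 + 0·-2 + 0·3 + 1·-3 = -3
  a_11 = 0·-3 + 0·1 + 0·-2 + 1·3 = 3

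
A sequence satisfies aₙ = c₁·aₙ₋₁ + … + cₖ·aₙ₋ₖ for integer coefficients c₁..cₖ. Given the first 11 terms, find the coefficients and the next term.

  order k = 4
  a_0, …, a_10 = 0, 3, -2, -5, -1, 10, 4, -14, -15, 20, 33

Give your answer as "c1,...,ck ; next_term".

  a_4 = 0·-5 + -1·-2 + -1·3 + 1·0 = -1
  a_5 = 0·-1 + -1·-5 + -1·-2 + 1·3 = 10
  a_6 = 0·10 + -1·-1 + -1·-5 + 1·-2 = 4
  a_7 = 0·4 + -1·10 + -1·-1 + 1·-5 = -14
  a_8 = 0·-14 + -1·4 + -1·10 + 1·-1 = -15
  a_9 = 0·-15 + -1·-14 + -1·4 + 1·10 = 20
  a_10 = 0·20 + -1·-15 + -1·-14 + 1·4 = 33
  a_11 = 0·33 + -1·20 + -1·-15 + 1·-14 = -19

0,-1,-1,1 ; -19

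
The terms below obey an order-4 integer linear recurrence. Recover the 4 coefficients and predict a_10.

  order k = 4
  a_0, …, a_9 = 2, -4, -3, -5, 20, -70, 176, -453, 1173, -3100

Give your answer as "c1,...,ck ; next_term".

-3,-1,1,3 ; 8202

  a_4 = -3·-5 + -1·-3 + 1·-4 + 3·2 = 20
  a_5 = -3·20 + -1·-5 + 1·-3 + 3·-4 = -70
  a_6 = -3·-70 + -1·20 + 1·-5 + 3·-3 = 176
  a_7 = -3·176 + -1·-70 + 1·20 + 3·-5 = -453
  a_8 = -3·-453 + -1·176 + 1·-70 + 3·20 = 1173
  a_9 = -3·1173 + -1·-453 + 1·176 + 3·-70 = -3100
  a_10 = -3·-3100 + -1·1173 + 1·-453 + 3·176 = 8202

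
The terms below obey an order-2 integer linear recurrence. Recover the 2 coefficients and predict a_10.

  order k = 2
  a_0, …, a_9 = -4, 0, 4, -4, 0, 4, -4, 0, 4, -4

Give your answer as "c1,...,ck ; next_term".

  a_2 = -1·0 + -1·-4 = 4
  a_3 = -1·4 + -1·0 = -4
  a_4 = -1·-4 + -1·4 = 0
  a_5 = -1·0 + -1·-4 = 4
  a_6 = -1·4 + -1·0 = -4
  a_7 = -1·-4 + -1·4 = 0
  a_8 = -1·0 + -1·-4 = 4
  a_9 = -1·4 + -1·0 = -4
  a_10 = -1·-4 + -1·4 = 0

-1,-1 ; 0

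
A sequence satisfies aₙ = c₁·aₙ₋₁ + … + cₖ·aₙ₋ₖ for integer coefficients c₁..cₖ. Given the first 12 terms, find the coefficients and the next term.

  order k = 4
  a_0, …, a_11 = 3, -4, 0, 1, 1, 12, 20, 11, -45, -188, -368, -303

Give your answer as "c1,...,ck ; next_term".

  a_4 = 2·1 + -2·0 + -2·-4 + -3·3 = 1
  a_5 = 2·1 + -2·1 + -2·0 + -3·-4 = 12
  a_6 = 2·12 + -2·1 + -2·1 + -3·0 = 20
  a_7 = 2·20 + -2·12 + -2·1 + -3·1 = 11
  a_8 = 2·11 + -2·20 + -2·12 + -3·1 = -45
  a_9 = 2·-45 + -2·11 + -2·20 + -3·12 = -188
  a_10 = 2·-188 + -2·-45 + -2·11 + -3·20 = -368
  a_11 = 2·-368 + -2·-188 + -2·-45 + -3·11 = -303
  a_12 = 2·-303 + -2·-368 + -2·-188 + -3·-45 = 641

2,-2,-2,-3 ; 641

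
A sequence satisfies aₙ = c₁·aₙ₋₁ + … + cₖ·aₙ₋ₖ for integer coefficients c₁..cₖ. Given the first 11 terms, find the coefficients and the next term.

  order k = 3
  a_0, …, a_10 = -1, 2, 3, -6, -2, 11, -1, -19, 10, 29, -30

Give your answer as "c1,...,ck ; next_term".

  a_3 = -1·3 + -2·2 + -1·-1 = -6
  a_4 = -1·-6 + -2·3 + -1·2 = -2
  a_5 = -1·-2 + -2·-6 + -1·3 = 11
  a_6 = -1·11 + -2·-2 + -1·-6 = -1
  a_7 = -1·-1 + -2·11 + -1·-2 = -19
  a_8 = -1·-19 + -2·-1 + -1·11 = 10
  a_9 = -1·10 + -2·-19 + -1·-1 = 29
  a_10 = -1·29 + -2·10 + -1·-19 = -30
  a_11 = -1·-30 + -2·29 + -1·10 = -38

-1,-2,-1 ; -38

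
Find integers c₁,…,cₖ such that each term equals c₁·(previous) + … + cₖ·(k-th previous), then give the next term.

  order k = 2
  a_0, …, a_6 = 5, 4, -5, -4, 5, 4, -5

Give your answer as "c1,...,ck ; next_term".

  a_2 = 0·4 + -1·5 = -5
  a_3 = 0·-5 + -1·4 = -4
  a_4 = 0·-4 + -1·-5 = 5
  a_5 = 0·5 + -1·-4 = 4
  a_6 = 0·4 + -1·5 = -5
  a_7 = 0·-5 + -1·4 = -4

0,-1 ; -4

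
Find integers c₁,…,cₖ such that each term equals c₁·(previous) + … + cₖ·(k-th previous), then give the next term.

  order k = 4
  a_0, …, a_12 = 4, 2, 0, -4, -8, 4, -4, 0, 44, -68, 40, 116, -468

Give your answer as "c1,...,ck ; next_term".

  a_4 = -1·-4 + -1·0 + 2·2 + -4·4 = -8
  a_5 = -1·-8 + -1·-4 + 2·0 + -4·2 = 4
  a_6 = -1·4 + -1·-8 + 2·-4 + -4·0 = -4
  a_7 = -1·-4 + -1·4 + 2·-8 + -4·-4 = 0
  a_8 = -1·0 + -1·-4 + 2·4 + -4·-8 = 44
  a_9 = -1·44 + -1·0 + 2·-4 + -4·4 = -68
  a_10 = -1·-68 + -1·44 + 2·0 + -4·-4 = 40
  a_11 = -1·40 + -1·-68 + 2·44 + -4·0 = 116
  a_12 = -1·116 + -1·40 + 2·-68 + -4·44 = -468
  a_13 = -1·-468 + -1·116 + 2·40 + -4·-68 = 704

-1,-1,2,-4 ; 704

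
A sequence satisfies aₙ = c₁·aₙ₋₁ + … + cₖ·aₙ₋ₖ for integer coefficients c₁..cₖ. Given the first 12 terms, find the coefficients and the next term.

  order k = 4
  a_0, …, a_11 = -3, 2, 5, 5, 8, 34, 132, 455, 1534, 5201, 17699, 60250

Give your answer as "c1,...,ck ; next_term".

4,-3,3,1 ; 205040

  a_4 = 4·5 + -3·5 + 3·2 + 1·-3 = 8
  a_5 = 4·8 + -3·5 + 3·5 + 1·2 = 34
  a_6 = 4·34 + -3·8 + 3·5 + 1·5 = 132
  a_7 = 4·132 + -3·34 + 3·8 + 1·5 = 455
  a_8 = 4·455 + -3·132 + 3·34 + 1·8 = 1534
  a_9 = 4·1534 + -3·455 + 3·132 + 1·34 = 5201
  a_10 = 4·5201 + -3·1534 + 3·455 + 1·132 = 17699
  a_11 = 4·17699 + -3·5201 + 3·1534 + 1·455 = 60250
  a_12 = 4·60250 + -3·17699 + 3·5201 + 1·1534 = 205040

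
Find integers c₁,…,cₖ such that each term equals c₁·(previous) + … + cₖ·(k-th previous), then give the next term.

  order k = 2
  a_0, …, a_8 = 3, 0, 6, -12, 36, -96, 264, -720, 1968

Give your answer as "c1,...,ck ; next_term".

  a_2 = -2·0 + 2·3 = 6
  a_3 = -2·6 + 2·0 = -12
  a_4 = -2·-12 + 2·6 = 36
  a_5 = -2·36 + 2·-12 = -96
  a_6 = -2·-96 + 2·36 = 264
  a_7 = -2·264 + 2·-96 = -720
  a_8 = -2·-720 + 2·264 = 1968
  a_9 = -2·1968 + 2·-720 = -5376

-2,2 ; -5376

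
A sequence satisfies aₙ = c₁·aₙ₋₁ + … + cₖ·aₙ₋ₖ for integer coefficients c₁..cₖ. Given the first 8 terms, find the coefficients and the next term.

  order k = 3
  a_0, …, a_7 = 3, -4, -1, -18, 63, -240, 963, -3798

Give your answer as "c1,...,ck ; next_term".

-3,3,-3 ; 15003

  a_3 = -3·-1 + 3·-4 + -3·3 = -18
  a_4 = -3·-18 + 3·-1 + -3·-4 = 63
  a_5 = -3·63 + 3·-18 + -3·-1 = -240
  a_6 = -3·-240 + 3·63 + -3·-18 = 963
  a_7 = -3·963 + 3·-240 + -3·63 = -3798
  a_8 = -3·-3798 + 3·963 + -3·-240 = 15003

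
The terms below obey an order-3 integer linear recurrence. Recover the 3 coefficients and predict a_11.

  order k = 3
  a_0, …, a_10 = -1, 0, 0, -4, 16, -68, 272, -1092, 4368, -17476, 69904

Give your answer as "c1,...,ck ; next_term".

  a_3 = -4·0 + 1·0 + 4·-1 = -4
  a_4 = -4·-4 + 1·0 + 4·0 = 16
  a_5 = -4·16 + 1·-4 + 4·0 = -68
  a_6 = -4·-68 + 1·16 + 4·-4 = 272
  a_7 = -4·272 + 1·-68 + 4·16 = -1092
  a_8 = -4·-1092 + 1·272 + 4·-68 = 4368
  a_9 = -4·4368 + 1·-1092 + 4·272 = -17476
  a_10 = -4·-17476 + 1·4368 + 4·-1092 = 69904
  a_11 = -4·69904 + 1·-17476 + 4·4368 = -279620

-4,1,4 ; -279620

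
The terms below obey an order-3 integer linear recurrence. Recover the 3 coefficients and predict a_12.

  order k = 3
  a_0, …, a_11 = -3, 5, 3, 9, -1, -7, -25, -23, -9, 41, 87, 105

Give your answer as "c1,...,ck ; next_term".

  a_3 = 1·3 + 0·5 + -2·-3 = 9
  a_4 = 1·9 + 0·3 + -2·5 = -1
  a_5 = 1·-1 + 0·9 + -2·3 = -7
  a_6 = 1·-7 + 0·-1 + -2·9 = -25
  a_7 = 1·-25 + 0·-7 + -2·-1 = -23
  a_8 = 1·-23 + 0·-25 + -2·-7 = -9
  a_9 = 1·-9 + 0·-23 + -2·-25 = 41
  a_10 = 1·41 + 0·-9 + -2·-23 = 87
  a_11 = 1·87 + 0·41 + -2·-9 = 105
  a_12 = 1·105 + 0·87 + -2·41 = 23

1,0,-2 ; 23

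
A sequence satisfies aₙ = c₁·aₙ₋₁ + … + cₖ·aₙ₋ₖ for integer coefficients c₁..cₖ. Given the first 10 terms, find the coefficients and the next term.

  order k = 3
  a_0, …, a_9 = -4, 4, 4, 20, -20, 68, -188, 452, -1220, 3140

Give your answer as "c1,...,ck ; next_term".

  a_3 = -1·4 + 3·4 + -3·-4 = 20
  a_4 = -1·20 + 3·4 + -3·4 = -20
  a_5 = -1·-20 + 3·20 + -3·4 = 68
  a_6 = -1·68 + 3·-20 + -3·20 = -188
  a_7 = -1·-188 + 3·68 + -3·-20 = 452
  a_8 = -1·452 + 3·-188 + -3·68 = -1220
  a_9 = -1·-1220 + 3·452 + -3·-188 = 3140
  a_10 = -1·3140 + 3·-1220 + -3·452 = -8156

-1,3,-3 ; -8156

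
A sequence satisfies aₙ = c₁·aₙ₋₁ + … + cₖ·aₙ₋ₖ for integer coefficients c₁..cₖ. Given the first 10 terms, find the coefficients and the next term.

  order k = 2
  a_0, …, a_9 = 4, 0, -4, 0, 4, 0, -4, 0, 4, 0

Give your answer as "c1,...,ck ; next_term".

  a_2 = 0·0 + -1·4 = -4
  a_3 = 0·-4 + -1·0 = 0
  a_4 = 0·0 + -1·-4 = 4
  a_5 = 0·4 + -1·0 = 0
  a_6 = 0·0 + -1·4 = -4
  a_7 = 0·-4 + -1·0 = 0
  a_8 = 0·0 + -1·-4 = 4
  a_9 = 0·4 + -1·0 = 0
  a_10 = 0·0 + -1·4 = -4

0,-1 ; -4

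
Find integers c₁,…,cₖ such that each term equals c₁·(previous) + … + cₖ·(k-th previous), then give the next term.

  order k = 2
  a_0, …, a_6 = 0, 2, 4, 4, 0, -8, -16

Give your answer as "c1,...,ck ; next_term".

2,-2 ; -16

  a_2 = 2·2 + -2·0 = 4
  a_3 = 2·4 + -2·2 = 4
  a_4 = 2·4 + -2·4 = 0
  a_5 = 2·0 + -2·4 = -8
  a_6 = 2·-8 + -2·0 = -16
  a_7 = 2·-16 + -2·-8 = -16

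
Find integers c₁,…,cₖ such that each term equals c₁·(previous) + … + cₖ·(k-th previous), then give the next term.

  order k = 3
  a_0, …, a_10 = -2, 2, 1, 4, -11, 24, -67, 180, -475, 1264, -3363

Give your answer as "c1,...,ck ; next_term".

-2,1,-2 ; 8940

  a_3 = -2·1 + 1·2 + -2·-2 = 4
  a_4 = -2·4 + 1·1 + -2·2 = -11
  a_5 = -2·-11 + 1·4 + -2·1 = 24
  a_6 = -2·24 + 1·-11 + -2·4 = -67
  a_7 = -2·-67 + 1·24 + -2·-11 = 180
  a_8 = -2·180 + 1·-67 + -2·24 = -475
  a_9 = -2·-475 + 1·180 + -2·-67 = 1264
  a_10 = -2·1264 + 1·-475 + -2·180 = -3363
  a_11 = -2·-3363 + 1·1264 + -2·-475 = 8940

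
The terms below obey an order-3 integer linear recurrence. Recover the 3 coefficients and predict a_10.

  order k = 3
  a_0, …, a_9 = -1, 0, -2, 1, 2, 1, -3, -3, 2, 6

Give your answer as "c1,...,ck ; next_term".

  a_3 = 0·-2 + -1·0 + -1·-1 = 1
  a_4 = 0·1 + -1·-2 + -1·0 = 2
  a_5 = 0·2 + -1·1 + -1·-2 = 1
  a_6 = 0·1 + -1·2 + -1·1 = -3
  a_7 = 0·-3 + -1·1 + -1·2 = -3
  a_8 = 0·-3 + -1·-3 + -1·1 = 2
  a_9 = 0·2 + -1·-3 + -1·-3 = 6
  a_10 = 0·6 + -1·2 + -1·-3 = 1

0,-1,-1 ; 1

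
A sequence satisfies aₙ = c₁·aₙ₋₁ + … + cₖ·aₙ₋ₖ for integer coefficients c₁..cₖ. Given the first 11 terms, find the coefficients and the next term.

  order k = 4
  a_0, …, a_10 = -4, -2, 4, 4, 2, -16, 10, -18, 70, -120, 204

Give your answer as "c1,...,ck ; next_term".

  a_4 = -2·4 + -1·4 + -3·-2 + -2·-4 = 2
  a_5 = -2·2 + -1·4 + -3·4 + -2·-2 = -16
  a_6 = -2·-16 + -1·2 + -3·4 + -2·4 = 10
  a_7 = -2·10 + -1·-16 + -3·2 + -2·4 = -18
  a_8 = -2·-18 + -1·10 + -3·-16 + -2·2 = 70
  a_9 = -2·70 + -1·-18 + -3·10 + -2·-16 = -120
  a_10 = -2·-120 + -1·70 + -3·-18 + -2·10 = 204
  a_11 = -2·204 + -1·-120 + -3·70 + -2·-18 = -462

-2,-1,-3,-2 ; -462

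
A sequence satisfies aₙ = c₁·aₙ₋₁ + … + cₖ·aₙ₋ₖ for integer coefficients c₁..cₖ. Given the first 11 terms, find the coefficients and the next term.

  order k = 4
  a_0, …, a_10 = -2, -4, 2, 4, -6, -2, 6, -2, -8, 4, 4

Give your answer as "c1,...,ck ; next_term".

  a_4 = 0·4 + 0·2 + 1·-4 + 1·-2 = -6
  a_5 = 0·-6 + 0·4 + 1·2 + 1·-4 = -2
  a_6 = 0·-2 + 0·-6 + 1·4 + 1·2 = 6
  a_7 = 0·6 + 0·-2 + 1·-6 + 1·4 = -2
  a_8 = 0·-2 + 0·6 + 1·-2 + 1·-6 = -8
  a_9 = 0·-8 + 0·-2 + 1·6 + 1·-2 = 4
  a_10 = 0·4 + 0·-8 + 1·-2 + 1·6 = 4
  a_11 = 0·4 + 0·4 + 1·-8 + 1·-2 = -10

0,0,1,1 ; -10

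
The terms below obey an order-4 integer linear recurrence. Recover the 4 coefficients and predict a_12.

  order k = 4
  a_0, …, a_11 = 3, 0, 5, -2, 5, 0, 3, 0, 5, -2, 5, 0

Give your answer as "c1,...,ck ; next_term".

-1,0,1,1 ; 3

  a_4 = -1·-2 + 0·5 + 1·0 + 1·3 = 5
  a_5 = -1·5 + 0·-2 + 1·5 + 1·0 = 0
  a_6 = -1·0 + 0·5 + 1·-2 + 1·5 = 3
  a_7 = -1·3 + 0·0 + 1·5 + 1·-2 = 0
  a_8 = -1·0 + 0·3 + 1·0 + 1·5 = 5
  a_9 = -1·5 + 0·0 + 1·3 + 1·0 = -2
  a_10 = -1·-2 + 0·5 + 1·0 + 1·3 = 5
  a_11 = -1·5 + 0·-2 + 1·5 + 1·0 = 0
  a_12 = -1·0 + 0·5 + 1·-2 + 1·5 = 3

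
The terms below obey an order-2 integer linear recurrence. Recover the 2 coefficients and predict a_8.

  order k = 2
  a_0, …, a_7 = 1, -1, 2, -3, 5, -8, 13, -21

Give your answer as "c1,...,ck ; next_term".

  a_2 = -1·-1 + 1·1 = 2
  a_3 = -1·2 + 1·-1 = -3
  a_4 = -1·-3 + 1·2 = 5
  a_5 = -1·5 + 1·-3 = -8
  a_6 = -1·-8 + 1·5 = 13
  a_7 = -1·13 + 1·-8 = -21
  a_8 = -1·-21 + 1·13 = 34

-1,1 ; 34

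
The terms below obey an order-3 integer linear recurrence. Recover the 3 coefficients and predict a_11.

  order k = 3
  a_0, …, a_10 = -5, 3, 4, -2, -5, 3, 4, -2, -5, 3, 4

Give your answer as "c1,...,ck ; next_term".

  a_3 = -1·4 + -1·3 + -1·-5 = -2
  a_4 = -1·-2 + -1·4 + -1·3 = -5
  a_5 = -1·-5 + -1·-2 + -1·4 = 3
  a_6 = -1·3 + -1·-5 + -1·-2 = 4
  a_7 = -1·4 + -1·3 + -1·-5 = -2
  a_8 = -1·-2 + -1·4 + -1·3 = -5
  a_9 = -1·-5 + -1·-2 + -1·4 = 3
  a_10 = -1·3 + -1·-5 + -1·-2 = 4
  a_11 = -1·4 + -1·3 + -1·-5 = -2

-1,-1,-1 ; -2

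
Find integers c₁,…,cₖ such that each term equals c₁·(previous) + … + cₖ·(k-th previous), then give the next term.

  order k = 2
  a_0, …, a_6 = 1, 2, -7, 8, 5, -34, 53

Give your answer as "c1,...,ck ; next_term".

-2,-3 ; -4

  a_2 = -2·2 + -3·1 = -7
  a_3 = -2·-7 + -3·2 = 8
  a_4 = -2·8 + -3·-7 = 5
  a_5 = -2·5 + -3·8 = -34
  a_6 = -2·-34 + -3·5 = 53
  a_7 = -2·53 + -3·-34 = -4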